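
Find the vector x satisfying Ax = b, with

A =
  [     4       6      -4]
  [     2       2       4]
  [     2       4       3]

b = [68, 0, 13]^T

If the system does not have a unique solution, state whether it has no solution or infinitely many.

Row-reduce the augmented matrix:
R1 ← R1 / (4).
R2 ← R2 − 2·R1.
R3 ← R3 − 2·R1.
R2 ← R2 / (-1).
R1 ← R1 − 3/2·R2.
R3 ← R3 − 1·R2.
R3 ← R3 / (11).
R1 ← R1 − 8·R3.
R2 ← R2 + 6·R3.
Reading off the reduced rows gives x_1 = 6, x_2 = 4, x_3 = -5.

x_1 = 6, x_2 = 4, x_3 = -5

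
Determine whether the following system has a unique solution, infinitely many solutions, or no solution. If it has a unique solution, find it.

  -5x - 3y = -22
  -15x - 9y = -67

no solution

Row-reduce:
R1 ← R1 / (-5).
R2 ← R2 + 15·R1.
Row 2 reduces to 0 = -1, a contradiction. The system is inconsistent.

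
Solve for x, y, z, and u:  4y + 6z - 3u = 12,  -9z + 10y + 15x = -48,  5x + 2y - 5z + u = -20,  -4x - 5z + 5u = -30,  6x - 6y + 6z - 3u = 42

x = 0, y = -3, z = 2, u = -4

Row-reduce the augmented matrix:
Swap R1 and R2.
R1 ← R1 / (15).
R3 ← R3 − 5·R1.
R4 ← R4 + 4·R1.
R5 ← R5 − 6·R1.
R2 ← R2 / (4).
R1 ← R1 − 2/3·R2.
R3 ← R3 + 4/3·R2.
R4 ← R4 − 8/3·R2.
R5 ← R5 + 10·R2.
Swap R3 and R4.
R3 ← R3 / (-57/5).
R1 ← R1 + 8/5·R3.
R2 ← R2 − 3/2·R3.
R5 ← R5 − 123/5·R3.
Swap R4 and R5.
R4 ← R4 / (175/38).
R1 ← R1 + 55/114·R4.
R2 ← R2 − 13/76·R4.
R3 ← R3 + 35/57·R4.
R5 reduces to 0 = 0, so the extra equation is consistent.
Reading off the reduced rows gives x = 0, y = -3, z = 2, u = -4.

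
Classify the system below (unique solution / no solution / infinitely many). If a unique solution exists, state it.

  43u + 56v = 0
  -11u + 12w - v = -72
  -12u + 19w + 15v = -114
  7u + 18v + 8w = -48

u = 0, v = 0, w = -6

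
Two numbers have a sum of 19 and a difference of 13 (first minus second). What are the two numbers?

first number: 16, second number: 3

Let x = first number, y = second number.
  x + y = 19
  x - y = 13
Row-reduce the augmented matrix:
R2 ← R2 − 1·R1.
R2 ← R2 / (-2).
R1 ← R1 − 1·R2.
Reading off the reduced rows gives x = 16, y = 3.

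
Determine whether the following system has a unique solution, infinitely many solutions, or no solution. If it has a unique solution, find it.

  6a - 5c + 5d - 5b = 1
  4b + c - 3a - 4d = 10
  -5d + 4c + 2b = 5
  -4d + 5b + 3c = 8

Row-reduce the augmented matrix:
R1 ← R1 / (6).
R2 ← R2 + 3·R1.
R2 ← R2 / (3/2).
R1 ← R1 + 5/6·R2.
R3 ← R3 − 2·R2.
R4 ← R4 − 5·R2.
R3 ← R3 / (6).
R1 ← R1 + 5/3·R3.
R2 ← R2 + 1·R3.
R4 ← R4 − 8·R3.
R4 ← R4 / (5).
R1 ← R1 + 5/6·R4.
R2 ← R2 + 3/2·R4.
R3 ← R3 + 1/2·R4.
Reading off the reduced rows gives a = 1, b = 1, c = -3, d = -3.

a = 1, b = 1, c = -3, d = -3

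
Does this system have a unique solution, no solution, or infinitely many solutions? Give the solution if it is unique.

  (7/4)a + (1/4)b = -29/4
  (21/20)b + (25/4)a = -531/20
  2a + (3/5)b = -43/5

no solution

Row-reduce:
R1 ← R1 / (7/4).
R2 ← R2 − 25/4·R1.
R3 ← R3 − 2·R1.
R2 ← R2 / (11/70).
R1 ← R1 − 1/7·R2.
R3 ← R3 − 11/35·R2.
Row 3 reduces to 0 = 1, a contradiction. The system is inconsistent.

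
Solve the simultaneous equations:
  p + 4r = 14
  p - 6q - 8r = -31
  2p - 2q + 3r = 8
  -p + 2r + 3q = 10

no solution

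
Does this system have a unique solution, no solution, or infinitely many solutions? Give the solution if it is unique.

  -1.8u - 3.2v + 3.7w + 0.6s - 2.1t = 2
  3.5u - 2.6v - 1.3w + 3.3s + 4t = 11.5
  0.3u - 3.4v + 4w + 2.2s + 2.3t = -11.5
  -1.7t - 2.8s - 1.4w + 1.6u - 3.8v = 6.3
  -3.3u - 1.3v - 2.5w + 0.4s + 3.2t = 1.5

u = 0, v = -2, w = -5, s = 6, t = -5

Row-reduce the augmented matrix:
R1 ← R1 / (-9/5).
R2 ← R2 − 7/2·R1.
R3 ← R3 − 3/10·R1.
R4 ← R4 − 8/5·R1.
R5 ← R5 + 33/10·R1.
R2 ← R2 / (-397/45).
R1 ← R1 − 16/9·R2.
R3 ← R3 + 59/15·R2.
R4 ← R4 + 299/45·R2.
R5 ← R5 − 137/30·R2.
R3 ← R3 / (1579/794).
R1 ← R1 + 689/794·R3.
R2 ← R2 + 1061/1588·R3.
R4 ← R4 + 20251/7940·R3.
R5 ← R5 + 98967/15880·R3.
R4 ← R4 / (-165321/31580).
R1 ← R1 − 2215/3158·R4.
R2 ← R2 + 2543/6316·R4.
R3 ← R3 − 245/1579·R4.
R5 ← R5 − 32579/12632·R4.
R5 ← R5 / (211009883/16532100).
R1 ← R1 − 1561436/826605·R5.
R2 ← R2 − 1240817/1653210·R5.
R3 ← R3 − 802571/826605·R5.
R4 ← R4 − 150848/826605·R5.
Reading off the reduced rows gives u = 0, v = -2, w = -5, s = 6, t = -5.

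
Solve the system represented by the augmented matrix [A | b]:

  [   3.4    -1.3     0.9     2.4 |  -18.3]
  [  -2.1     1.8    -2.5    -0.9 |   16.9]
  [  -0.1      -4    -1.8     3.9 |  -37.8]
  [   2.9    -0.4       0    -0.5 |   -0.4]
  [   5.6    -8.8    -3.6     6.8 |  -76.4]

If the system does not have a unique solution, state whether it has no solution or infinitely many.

Row-reduce the augmented matrix:
R1 ← R1 / (17/5).
R2 ← R2 + 21/10·R1.
R3 ← R3 + 1/10·R1.
R4 ← R4 − 29/10·R1.
R5 ← R5 − 28/5·R1.
R2 ← R2 / (339/340).
R1 ← R1 + 13/34·R2.
R3 ← R3 + 1373/340·R2.
R4 ← R4 − 241/340·R2.
R5 ← R5 + 566/85·R2.
R3 ← R3 / (-6541/678).
R1 ← R1 + 163/339·R3.
R2 ← R2 + 661/339·R3.
R4 ← R4 − 2083/3390·R3.
R5 ← R5 + 30622/1695·R3.
R4 ← R4 / (-418289/163525).
R1 ← R1 − 20073/32705·R4.
R2 ← R2 + 22734/32705·R4.
R3 ← R3 + 21456/32705·R4.
R5 ← R5 + 836578/163525·R4.
R5 reduces to 0 = 0, so the extra equation is consistent.
Reading off the reduced rows gives x_1 = 0, x_2 = 6, x_3 = -1, x_4 = -4.

x_1 = 0, x_2 = 6, x_3 = -1, x_4 = -4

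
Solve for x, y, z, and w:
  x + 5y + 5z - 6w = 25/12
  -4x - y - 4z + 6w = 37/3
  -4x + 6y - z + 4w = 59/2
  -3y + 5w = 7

x = -3/4, y = 8/3, z = 3/2, w = 3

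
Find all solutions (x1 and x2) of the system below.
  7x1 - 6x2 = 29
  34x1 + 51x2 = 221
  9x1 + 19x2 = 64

x1 = 5, x2 = 1

Row-reduce the augmented matrix:
R1 ← R1 / (7).
R2 ← R2 − 34·R1.
R3 ← R3 − 9·R1.
R2 ← R2 / (561/7).
R1 ← R1 + 6/7·R2.
R3 ← R3 − 187/7·R2.
R3 reduces to 0 = 0, so the extra equation is consistent.
Reading off the reduced rows gives x1 = 5, x2 = 1.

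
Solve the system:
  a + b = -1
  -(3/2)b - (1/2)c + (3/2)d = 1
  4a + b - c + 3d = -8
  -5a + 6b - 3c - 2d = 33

no solution

Row-reduce:
R3 ← R3 − 4·R1.
R4 ← R4 + 5·R1.
R2 ← R2 / (-3/2).
R1 ← R1 − 1·R2.
R3 ← R3 + 3·R2.
R4 ← R4 − 11·R2.
Swap R3 and R4.
R3 ← R3 / (-20/3).
R1 ← R1 + 1/3·R3.
R2 ← R2 − 1/3·R3.
Row 4 reduces to 0 = -6, a contradiction. The system is inconsistent.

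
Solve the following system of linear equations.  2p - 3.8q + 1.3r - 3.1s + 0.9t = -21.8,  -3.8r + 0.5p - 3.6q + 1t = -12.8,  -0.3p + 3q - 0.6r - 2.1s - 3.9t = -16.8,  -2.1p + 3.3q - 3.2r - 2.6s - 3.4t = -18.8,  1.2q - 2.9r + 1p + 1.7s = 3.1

Row-reduce the augmented matrix:
R1 ← R1 / (2).
R2 ← R2 − 1/2·R1.
R3 ← R3 + 3/10·R1.
R4 ← R4 + 21/10·R1.
R5 ← R5 − 1·R1.
R2 ← R2 / (-53/20).
R1 ← R1 + 19/10·R2.
R3 ← R3 − 243/100·R2.
R4 ← R4 + 69/100·R2.
R5 ← R5 − 31/10·R2.
R3 ← R3 / (-11097/2650).
R1 ← R1 − 956/265·R3.
R2 ← R2 − 165/106·R3.
R4 ← R4 + 4033/5300·R3.
R5 ← R5 + 4439/530·R3.
R4 ← R4 / (-47017/8220).
R1 ← R1 + 1522/411·R4.
R2 ← R2 + 269/274·R4.
R3 ← R3 − 182/411·R4.
R5 ← R5 − 32327/4110·R4.
R5 ← R5 / (5184149/1410510).
R1 ← R1 + 582350/423153·R5.
R2 ← R2 + 451534/423153·R5.
R3 ← R3 − 239788/423153·R5.
R4 ← R4 − 155489/423153·R5.
Reading off the reduced rows gives p = -2, q = 2, r = 2, s = 5, t = 3.

p = -2, q = 2, r = 2, s = 5, t = 3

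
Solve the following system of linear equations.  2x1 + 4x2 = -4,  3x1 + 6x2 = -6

infinitely many solutions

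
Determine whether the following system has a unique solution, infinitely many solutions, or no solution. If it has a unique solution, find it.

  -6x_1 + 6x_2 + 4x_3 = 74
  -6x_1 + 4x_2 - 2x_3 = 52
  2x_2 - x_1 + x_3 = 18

x_1 = -6, x_2 = 5, x_3 = 2

Row-reduce the augmented matrix:
R1 ← R1 / (-6).
R2 ← R2 + 6·R1.
R3 ← R3 + 1·R1.
R2 ← R2 / (-2).
R1 ← R1 + 1·R2.
R3 ← R3 − 1·R2.
R3 ← R3 / (-8/3).
R1 ← R1 − 7/3·R3.
R2 ← R2 − 3·R3.
Reading off the reduced rows gives x_1 = -6, x_2 = 5, x_3 = 2.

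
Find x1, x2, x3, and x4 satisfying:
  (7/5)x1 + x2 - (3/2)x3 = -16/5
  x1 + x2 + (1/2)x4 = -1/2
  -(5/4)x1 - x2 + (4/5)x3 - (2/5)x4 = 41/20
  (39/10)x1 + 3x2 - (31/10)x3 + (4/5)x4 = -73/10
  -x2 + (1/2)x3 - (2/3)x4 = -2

Row-reduce the augmented matrix:
R1 ← R1 / (7/5).
R2 ← R2 − 1·R1.
R3 ← R3 + 5/4·R1.
R4 ← R4 − 39/10·R1.
R2 ← R2 / (2/7).
R1 ← R1 − 5/7·R2.
R3 ← R3 + 3/28·R2.
R4 ← R4 − 3/14·R2.
R5 ← R5 + 1·R2.
R3 ← R3 / (-11/80).
R1 ← R1 + 15/4·R3.
R2 ← R2 − 15/4·R3.
R4 ← R4 − 11/40·R3.
R5 ← R5 − 17/4·R3.
Swap R4 and R5.
R4 ← R4 / (-181/33).
R1 ← R1 − 50/11·R4.
R2 ← R2 + 89/22·R4.
R3 ← R3 − 17/11·R4.
R5 reduces to 0 = 0, so the extra equation is consistent.
Reading off the reduced rows gives x1 = -3, x2 = 5/2, x3 = 1, x4 = 0.

x1 = -3, x2 = 5/2, x3 = 1, x4 = 0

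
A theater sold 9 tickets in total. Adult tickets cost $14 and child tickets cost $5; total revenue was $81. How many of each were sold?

Let a = adult tickets, c = child tickets.
  a + c = 9
  14a + 5c = 81
From equation 1: a = 9 − c.
Substitute into equation 2 and solve: c = 5.
Then a = 4.

adult tickets: 4, child tickets: 5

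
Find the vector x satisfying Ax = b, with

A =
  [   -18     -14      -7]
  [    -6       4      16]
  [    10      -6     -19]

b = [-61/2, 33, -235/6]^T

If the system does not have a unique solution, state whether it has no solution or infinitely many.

Row-reduce the augmented matrix:
R1 ← R1 / (-18).
R2 ← R2 + 6·R1.
R3 ← R3 − 10·R1.
R2 ← R2 / (26/3).
R1 ← R1 − 7/9·R2.
R3 ← R3 + 124/9·R2.
R3 ← R3 / (244/39).
R1 ← R1 + 49/39·R3.
R2 ← R2 − 55/26·R3.
Reading off the reduced rows gives x_1 = 1/3, x_2 = 3/4, x_3 = 2.

x_1 = 1/3, x_2 = 3/4, x_3 = 2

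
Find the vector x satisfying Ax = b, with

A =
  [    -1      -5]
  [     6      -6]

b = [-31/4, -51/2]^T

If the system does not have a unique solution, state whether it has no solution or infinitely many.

x_1 = -9/4, x_2 = 2

Row-reduce the augmented matrix:
R1 ← R1 / (-1).
R2 ← R2 − 6·R1.
R2 ← R2 / (-36).
R1 ← R1 − 5·R2.
Reading off the reduced rows gives x_1 = -9/4, x_2 = 2.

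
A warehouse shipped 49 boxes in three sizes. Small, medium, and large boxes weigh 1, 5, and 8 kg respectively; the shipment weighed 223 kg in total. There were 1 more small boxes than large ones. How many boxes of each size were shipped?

small boxes: 19, medium boxes: 12, large boxes: 18

Let s = small boxes, m = medium boxes, l = large boxes.
  s + m + l = 49
  s + 5m + 8l = 223
  s - l = 1
Row-reduce the augmented matrix:
R2 ← R2 − 1·R1.
R3 ← R3 − 1·R1.
R2 ← R2 / (4).
R1 ← R1 − 1·R2.
R3 ← R3 + 1·R2.
R3 ← R3 / (-1/4).
R1 ← R1 + 3/4·R3.
R2 ← R2 − 7/4·R3.
Reading off the reduced rows gives s = 19, m = 12, l = 18.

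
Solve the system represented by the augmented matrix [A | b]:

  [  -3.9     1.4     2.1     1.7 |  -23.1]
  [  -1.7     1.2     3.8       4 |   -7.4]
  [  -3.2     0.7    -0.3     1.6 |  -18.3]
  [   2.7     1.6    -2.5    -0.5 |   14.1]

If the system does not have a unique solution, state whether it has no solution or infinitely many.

Row-reduce the augmented matrix:
R1 ← R1 / (-39/10).
R2 ← R2 + 17/10·R1.
R3 ← R3 + 16/5·R1.
R4 ← R4 − 27/10·R1.
R2 ← R2 / (23/39).
R1 ← R1 + 14/39·R2.
R3 ← R3 + 35/78·R2.
R4 ← R4 − 167/65·R2.
R3 ← R3 / (79/460).
R1 ← R1 − 28/23·R3.
R2 ← R2 − 225/46·R3.
R4 ← R4 + 3131/230·R3.
R4 ← R4 / (393599/1975).
R1 ← R1 + 6906/395·R4.
R2 ← R2 + 28021/395·R4.
R3 ← R3 − 1235/79·R4.
Reading off the reduced rows gives x_1 = 6, x_2 = -1, x_3 = 0, x_4 = 1.

x_1 = 6, x_2 = -1, x_3 = 0, x_4 = 1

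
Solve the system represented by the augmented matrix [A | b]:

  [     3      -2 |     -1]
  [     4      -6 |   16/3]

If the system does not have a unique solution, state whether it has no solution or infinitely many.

x_1 = -5/3, x_2 = -2

Row-reduce the augmented matrix:
R1 ← R1 / (3).
R2 ← R2 − 4·R1.
R2 ← R2 / (-10/3).
R1 ← R1 + 2/3·R2.
Reading off the reduced rows gives x_1 = -5/3, x_2 = -2.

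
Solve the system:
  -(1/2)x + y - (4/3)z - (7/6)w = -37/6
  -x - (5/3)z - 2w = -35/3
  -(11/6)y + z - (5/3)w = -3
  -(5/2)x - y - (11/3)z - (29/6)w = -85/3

no solution

Row-reduce:
R1 ← R1 / (-1/2).
R2 ← R2 + 1·R1.
R4 ← R4 + 5/2·R1.
R2 ← R2 / (-2).
R1 ← R1 + 2·R2.
R3 ← R3 + 11/6·R2.
R4 ← R4 + 6·R2.
R3 ← R3 / (1/12).
R1 ← R1 − 5/3·R3.
R2 ← R2 + 1/2·R3.
Row 4 reduces to 0 = 1/2, a contradiction. The system is inconsistent.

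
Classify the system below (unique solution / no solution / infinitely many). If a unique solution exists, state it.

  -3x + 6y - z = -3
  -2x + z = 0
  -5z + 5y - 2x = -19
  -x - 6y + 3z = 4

no solution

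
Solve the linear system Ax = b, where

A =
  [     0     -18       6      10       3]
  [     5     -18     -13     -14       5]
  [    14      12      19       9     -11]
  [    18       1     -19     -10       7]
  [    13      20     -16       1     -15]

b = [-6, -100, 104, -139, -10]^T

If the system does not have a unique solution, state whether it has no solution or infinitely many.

x_1 = -2, x_2 = 1, x_3 = 4, x_4 = 0, x_5 = -4

Row-reduce the augmented matrix:
Swap R1 and R2.
R1 ← R1 / (5).
R3 ← R3 − 14·R1.
R4 ← R4 − 18·R1.
R5 ← R5 − 13·R1.
R2 ← R2 / (-18).
R1 ← R1 + 18/5·R2.
R3 ← R3 − 312/5·R2.
R4 ← R4 − 329/5·R2.
R5 ← R5 − 334/5·R2.
R3 ← R3 / (381/5).
R1 ← R1 + 19/5·R3.
R2 ← R2 + 1/3·R3.
R4 ← R4 − 746/15·R3.
R5 ← R5 − 601/15·R3.
R4 ← R4 / (78425/3429).
R1 ← R1 + 763/1143·R4.
R2 ← R2 + 662/3429·R4.
R3 ← R3 − 1243/1143·R4.
R5 ← R5 − 106090/3429·R4.
R5 ← R5 / (-345621/15685).
R1 ← R1 + 7989/156850·R5.
R2 ← R2 + 23587/156850·R5.
R3 ← R3 + 100871/156850·R5.
R4 ← R4 − 65121/156850·R5.
Reading off the reduced rows gives x_1 = -2, x_2 = 1, x_3 = 4, x_4 = 0, x_5 = -4.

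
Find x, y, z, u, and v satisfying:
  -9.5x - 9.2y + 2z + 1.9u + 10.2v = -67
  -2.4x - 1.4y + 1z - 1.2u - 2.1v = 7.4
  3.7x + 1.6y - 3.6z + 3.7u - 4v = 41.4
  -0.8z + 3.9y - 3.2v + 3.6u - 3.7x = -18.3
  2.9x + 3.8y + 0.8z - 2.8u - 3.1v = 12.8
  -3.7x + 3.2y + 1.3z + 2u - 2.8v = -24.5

x = 4, y = -5, z = -5, u = -2, v = -6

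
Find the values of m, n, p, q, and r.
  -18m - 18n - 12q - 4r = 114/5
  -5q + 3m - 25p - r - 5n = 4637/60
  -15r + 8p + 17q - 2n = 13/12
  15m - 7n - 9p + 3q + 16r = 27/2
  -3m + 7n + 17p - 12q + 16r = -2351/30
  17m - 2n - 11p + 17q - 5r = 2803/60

m = 7/5, n = -3/2, p = -7/3, q = -1, r = -9/4

Row-reduce the augmented matrix:
R1 ← R1 / (-18).
R2 ← R2 − 3·R1.
R4 ← R4 − 15·R1.
R5 ← R5 + 3·R1.
R6 ← R6 − 17·R1.
R2 ← R2 / (-8).
R1 ← R1 − 1·R2.
R3 ← R3 + 2·R2.
R4 ← R4 + 22·R2.
R5 ← R5 − 10·R2.
R6 ← R6 + 19·R2.
R3 ← R3 / (57/4).
R1 ← R1 + 25/8·R3.
R2 ← R2 − 25/8·R3.
R4 ← R4 − 239/4·R3.
R5 ← R5 + 57/4·R3.
R6 ← R6 − 387/8·R3.
R4 ← R4 / (-1261/19).
R1 ← R1 − 445/114·R4.
R2 ← R2 + 123/38·R4.
R3 ← R3 − 25/19·R4.
R6 ← R6 + 4715/114·R4.
Swap R5 and R6.
R5 ← R5 / (-283879/68094).
R1 ← R1 − 97157/68094·R5.
R2 ← R2 + 9467/22698·R5.
R3 ← R3 − 6025/11349·R5.
R4 ← R4 + 13406/11349·R5.
R6 reduces to 0 = 0, so the extra equation is consistent.
Reading off the reduced rows gives m = 7/5, n = -3/2, p = -7/3, q = -1, r = -9/4.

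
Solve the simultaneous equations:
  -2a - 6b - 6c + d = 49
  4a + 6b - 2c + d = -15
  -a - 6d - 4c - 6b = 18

Row-reduce:
R1 ← R1 / (-2).
R2 ← R2 − 4·R1.
R3 ← R3 + 1·R1.
R2 ← R2 / (-6).
R1 ← R1 − 3·R2.
R3 ← R3 + 3·R2.
R3 ← R3 / (6).
R1 ← R1 + 4·R3.
R2 ← R2 − 7/3·R3.
Rank is 3 with 4 unknowns, leaving d free.

infinitely many solutions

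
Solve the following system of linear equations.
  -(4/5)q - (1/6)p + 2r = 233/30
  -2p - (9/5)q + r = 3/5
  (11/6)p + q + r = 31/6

Row-reduce:
R1 ← R1 / (-1/6).
R2 ← R2 + 2·R1.
R3 ← R3 − 11/6·R1.
R2 ← R2 / (39/5).
R1 ← R1 − 24/5·R2.
R3 ← R3 + 39/5·R2.
Row 3 reduces to 0 = -2, a contradiction. The system is inconsistent.

no solution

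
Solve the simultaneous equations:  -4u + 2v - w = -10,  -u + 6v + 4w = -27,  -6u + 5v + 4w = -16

u = -1, v = -6, w = 2

Row-reduce the augmented matrix:
R1 ← R1 / (-4).
R2 ← R2 + 1·R1.
R3 ← R3 + 6·R1.
R2 ← R2 / (11/2).
R1 ← R1 + 1/2·R2.
R3 ← R3 − 2·R2.
R3 ← R3 / (87/22).
R1 ← R1 − 7/11·R3.
R2 ← R2 − 17/22·R3.
Reading off the reduced rows gives u = -1, v = -6, w = 2.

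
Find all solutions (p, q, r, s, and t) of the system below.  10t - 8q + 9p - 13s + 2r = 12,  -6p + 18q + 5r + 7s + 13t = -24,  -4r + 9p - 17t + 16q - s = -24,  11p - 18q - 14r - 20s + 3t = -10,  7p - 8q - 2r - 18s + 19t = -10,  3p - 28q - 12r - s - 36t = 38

no solution

Row-reduce:
R1 ← R1 / (9).
R2 ← R2 + 6·R1.
R3 ← R3 − 9·R1.
R4 ← R4 − 11·R1.
R5 ← R5 − 7·R1.
R6 ← R6 − 3·R1.
R2 ← R2 / (38/3).
R1 ← R1 + 8/9·R2.
R3 ← R3 − 24·R2.
R4 ← R4 + 74/9·R2.
R5 ← R5 + 16/9·R2.
R6 ← R6 + 76/3·R2.
R3 ← R3 / (-18).
R1 ← R1 − 2/3·R3.
R2 ← R2 − 1/2·R3.
R4 ← R4 + 37/3·R3.
R5 ← R5 + 8/3·R3.
R4 ← R4 / (-296/19).
R1 ← R1 + 1·R4.
R2 ← R2 − 11/38·R4.
R3 ← R3 + 16/19·R4.
R5 ← R5 + 197/19·R4.
R5 ← R5 / (-43481/5328).
R1 ← R1 + 15679/5328·R5.
R2 ← R2 − 6943/10656·R5.
R3 ← R3 − 665/666·R5.
R4 ← R4 + 16271/5328·R5.
Row 6 reduces to 0 = 2, a contradiction. The system is inconsistent.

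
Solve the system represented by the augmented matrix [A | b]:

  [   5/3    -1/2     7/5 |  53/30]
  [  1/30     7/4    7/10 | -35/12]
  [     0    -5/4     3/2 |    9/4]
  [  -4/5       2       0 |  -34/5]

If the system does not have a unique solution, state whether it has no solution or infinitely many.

Row-reduce:
R1 ← R1 / (5/3).
R2 ← R2 − 1/30·R1.
R4 ← R4 + 4/5·R1.
R2 ← R2 / (44/25).
R1 ← R1 + 3/10·R2.
R3 ← R3 + 5/4·R2.
R4 ← R4 − 44/25·R2.
R3 ← R3 / (87/44).
R1 ← R1 − 21/22·R3.
R2 ← R2 − 21/55·R3.
Row 4 reduces to 0 = -3, a contradiction. The system is inconsistent.

no solution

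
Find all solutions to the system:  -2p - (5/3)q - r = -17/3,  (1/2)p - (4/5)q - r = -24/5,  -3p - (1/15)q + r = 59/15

infinitely many solutions

Row-reduce:
R1 ← R1 / (-2).
R2 ← R2 − 1/2·R1.
R3 ← R3 + 3·R1.
R2 ← R2 / (-73/60).
R1 ← R1 − 5/6·R2.
R3 ← R3 − 73/30·R2.
Rank is 2 with 3 unknowns, leaving r free.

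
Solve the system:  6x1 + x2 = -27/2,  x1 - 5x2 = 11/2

Row-reduce the augmented matrix:
R1 ← R1 / (6).
R2 ← R2 − 1·R1.
R2 ← R2 / (-31/6).
R1 ← R1 − 1/6·R2.
Reading off the reduced rows gives x1 = -2, x2 = -3/2.

x1 = -2, x2 = -3/2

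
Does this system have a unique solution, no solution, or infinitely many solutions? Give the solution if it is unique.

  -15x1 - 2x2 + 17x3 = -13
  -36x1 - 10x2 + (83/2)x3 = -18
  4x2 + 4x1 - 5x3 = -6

no solution

Row-reduce:
R1 ← R1 / (-15).
R2 ← R2 + 36·R1.
R3 ← R3 − 4·R1.
R2 ← R2 / (-26/5).
R1 ← R1 − 2/15·R2.
R3 ← R3 − 52/15·R2.
Row 3 reduces to 0 = -2/3, a contradiction. The system is inconsistent.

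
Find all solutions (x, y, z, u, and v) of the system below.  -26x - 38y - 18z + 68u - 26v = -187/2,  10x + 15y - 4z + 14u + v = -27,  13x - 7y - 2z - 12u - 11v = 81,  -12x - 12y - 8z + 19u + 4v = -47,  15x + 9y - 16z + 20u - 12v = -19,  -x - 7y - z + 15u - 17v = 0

no solution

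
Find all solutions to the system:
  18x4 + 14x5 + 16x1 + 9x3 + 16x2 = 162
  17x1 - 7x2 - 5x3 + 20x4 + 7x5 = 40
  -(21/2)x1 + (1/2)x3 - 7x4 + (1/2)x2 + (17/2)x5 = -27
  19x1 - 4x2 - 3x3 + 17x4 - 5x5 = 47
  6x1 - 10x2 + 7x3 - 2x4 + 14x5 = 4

infinitely many solutions

Row-reduce:
R1 ← R1 / (16).
R2 ← R2 − 17·R1.
R3 ← R3 + 21/2·R1.
R4 ← R4 − 19·R1.
R5 ← R5 − 6·R1.
R2 ← R2 / (-24).
R1 ← R1 − 1·R2.
R3 ← R3 − 11·R2.
R4 ← R4 + 23·R2.
R5 ← R5 + 16·R2.
R3 ← R3 / (-103/384).
R1 ← R1 + 17/384·R3.
R2 ← R2 − 233/384·R3.
R4 ← R4 − 103/384·R3.
R5 ← R5 − 40/3·R3.
Swap R4 and R5.
R4 ← R4 / (25732/103).
R1 ← R1 − 31/103·R4.
R2 ← R2 − 1211/103·R4.
R3 ← R3 + 2002/103·R4.
Rank is 4 with 5 unknowns, leaving x5 free.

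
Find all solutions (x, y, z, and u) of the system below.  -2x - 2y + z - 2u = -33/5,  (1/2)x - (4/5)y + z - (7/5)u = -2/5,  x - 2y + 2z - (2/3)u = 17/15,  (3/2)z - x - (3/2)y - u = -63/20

x = 2, y = 1/2, z = 2/5, u = 1

Row-reduce the augmented matrix:
R1 ← R1 / (-2).
R2 ← R2 − 1/2·R1.
R3 ← R3 − 1·R1.
R4 ← R4 + 1·R1.
R2 ← R2 / (-13/10).
R1 ← R1 − 1·R2.
R3 ← R3 + 3·R2.
R4 ← R4 + 1/2·R2.
R3 ← R3 / (-5/13).
R1 ← R1 − 6/13·R3.
R2 ← R2 + 25/26·R3.
R4 ← R4 − 27/52·R3.
R4 ← R4 / (22/5).
R1 ← R1 − 14/5·R4.
R2 ← R2 + 16/3·R4.
R3 ← R3 + 106/15·R4.
Reading off the reduced rows gives x = 2, y = 1/2, z = 2/5, u = 1.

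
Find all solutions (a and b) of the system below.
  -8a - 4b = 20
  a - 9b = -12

Row-reduce the augmented matrix:
R1 ← R1 / (-8).
R2 ← R2 − 1·R1.
R2 ← R2 / (-19/2).
R1 ← R1 − 1/2·R2.
Reading off the reduced rows gives a = -3, b = 1.

a = -3, b = 1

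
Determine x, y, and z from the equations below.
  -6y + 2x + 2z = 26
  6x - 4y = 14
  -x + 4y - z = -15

x = 1, y = -2, z = 6

Row-reduce the augmented matrix:
R1 ← R1 / (2).
R2 ← R2 − 6·R1.
R3 ← R3 + 1·R1.
R2 ← R2 / (14).
R1 ← R1 + 3·R2.
R3 ← R3 − 1·R2.
R3 ← R3 / (3/7).
R1 ← R1 + 2/7·R3.
R2 ← R2 + 3/7·R3.
Reading off the reduced rows gives x = 1, y = -2, z = 6.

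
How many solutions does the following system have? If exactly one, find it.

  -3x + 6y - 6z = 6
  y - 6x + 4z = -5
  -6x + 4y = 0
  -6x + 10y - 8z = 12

Row-reduce:
R1 ← R1 / (-3).
R2 ← R2 + 6·R1.
R3 ← R3 + 6·R1.
R4 ← R4 + 6·R1.
R2 ← R2 / (-11).
R1 ← R1 + 2·R2.
R3 ← R3 + 8·R2.
R4 ← R4 + 2·R2.
R3 ← R3 / (4/11).
R1 ← R1 + 10/11·R3.
R2 ← R2 + 16/11·R3.
R4 ← R4 − 12/11·R3.
Row 4 reduces to 0 = 2, a contradiction. The system is inconsistent.

no solution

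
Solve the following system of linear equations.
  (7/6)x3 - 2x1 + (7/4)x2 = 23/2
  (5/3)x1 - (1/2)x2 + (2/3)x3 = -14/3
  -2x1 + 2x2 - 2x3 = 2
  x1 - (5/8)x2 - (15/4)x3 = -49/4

no solution

Row-reduce:
R1 ← R1 / (-2).
R2 ← R2 − 5/3·R1.
R3 ← R3 + 2·R1.
R4 ← R4 − 1·R1.
R2 ← R2 / (23/24).
R1 ← R1 + 7/8·R2.
R3 ← R3 − 1/4·R2.
R4 ← R4 − 1/4·R2.
R3 ← R3 / (-248/69).
R1 ← R1 − 21/23·R3.
R2 ← R2 − 118/69·R3.
R4 ← R4 + 248/69·R3.
Row 4 reduces to 0 = 3, a contradiction. The system is inconsistent.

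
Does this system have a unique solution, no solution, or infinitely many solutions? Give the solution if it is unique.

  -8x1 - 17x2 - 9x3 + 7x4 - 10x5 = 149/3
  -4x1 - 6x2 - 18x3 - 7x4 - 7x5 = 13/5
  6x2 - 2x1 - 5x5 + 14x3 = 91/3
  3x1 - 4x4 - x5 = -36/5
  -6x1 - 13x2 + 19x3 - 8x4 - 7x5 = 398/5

Row-reduce the augmented matrix:
R1 ← R1 / (-8).
R2 ← R2 + 4·R1.
R3 ← R3 + 2·R1.
R4 ← R4 − 3·R1.
R5 ← R5 + 6·R1.
R2 ← R2 / (5/2).
R1 ← R1 − 17/8·R2.
R3 ← R3 − 41/4·R2.
R4 ← R4 + 51/8·R2.
R5 ← R5 + 1/4·R2.
R3 ← R3 / (358/5).
R1 ← R1 − 63/5·R3.
R2 ← R2 + 27/5·R3.
R4 ← R4 + 189/5·R3.
R5 ← R5 − 122/5·R3.
R4 ← R4 / (-1136/179).
R1 ← R1 − 140/179·R4.
R2 ← R2 + 777/716·R4.
R3 ← R3 − 413/716·R4.
R5 ← R5 + 5079/179·R4.
R5 ← R5 / (65757/2272).
R1 ← R1 − 627/568·R5.
R2 ← R2 − 7267/9088·R5.
R3 ← R3 + 4927/9088·R5.
R4 ← R4 − 2449/2272·R5.
Reading off the reduced rows gives x1 = -3, x2 = -4/3, x3 = 5/3, x4 = 0, x5 = -9/5.

x1 = -3, x2 = -4/3, x3 = 5/3, x4 = 0, x5 = -9/5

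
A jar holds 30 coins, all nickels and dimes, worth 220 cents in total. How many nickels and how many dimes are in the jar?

Let n = nickels, d = dimes.
  d + n = 30
  10d + 5n = 220
From equation 1: n = 30 − d.
Substitute into equation 2 and solve: d = 14.
Then n = 16.

nickels: 16, dimes: 14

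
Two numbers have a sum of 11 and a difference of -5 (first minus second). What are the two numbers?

Let x = first number, y = second number.
  x + y = 11
  x - y = -5
Row-reduce the augmented matrix:
R2 ← R2 − 1·R1.
R2 ← R2 / (-2).
R1 ← R1 − 1·R2.
Reading off the reduced rows gives x = 3, y = 8.

first number: 3, second number: 8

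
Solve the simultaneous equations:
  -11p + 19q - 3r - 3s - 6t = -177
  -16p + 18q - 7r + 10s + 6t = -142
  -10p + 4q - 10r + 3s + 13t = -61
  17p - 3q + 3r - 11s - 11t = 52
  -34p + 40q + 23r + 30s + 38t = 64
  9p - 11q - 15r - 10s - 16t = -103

p = 6, q = -3, r = 6, s = 2, t = 5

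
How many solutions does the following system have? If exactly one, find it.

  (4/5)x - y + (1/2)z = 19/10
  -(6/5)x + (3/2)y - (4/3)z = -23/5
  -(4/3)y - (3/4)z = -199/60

x = 3/2, y = 4/5, z = 3

Row-reduce the augmented matrix:
R1 ← R1 / (4/5).
R2 ← R2 + 6/5·R1.
Swap R2 and R3.
R2 ← R2 / (-4/3).
R1 ← R1 + 5/4·R2.
R3 ← R3 / (-7/12).
R1 ← R1 − 85/64·R3.
R2 ← R2 − 9/16·R3.
Reading off the reduced rows gives x = 3/2, y = 4/5, z = 3.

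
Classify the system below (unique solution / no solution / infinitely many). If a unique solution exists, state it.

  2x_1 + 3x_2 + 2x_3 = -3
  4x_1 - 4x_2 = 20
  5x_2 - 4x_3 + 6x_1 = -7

x_1 = 2, x_2 = -3, x_3 = 1

Row-reduce the augmented matrix:
R1 ← R1 / (2).
R2 ← R2 − 4·R1.
R3 ← R3 − 6·R1.
R2 ← R2 / (-10).
R1 ← R1 − 3/2·R2.
R3 ← R3 + 4·R2.
R3 ← R3 / (-42/5).
R1 ← R1 − 2/5·R3.
R2 ← R2 − 2/5·R3.
Reading off the reduced rows gives x_1 = 2, x_2 = -3, x_3 = 1.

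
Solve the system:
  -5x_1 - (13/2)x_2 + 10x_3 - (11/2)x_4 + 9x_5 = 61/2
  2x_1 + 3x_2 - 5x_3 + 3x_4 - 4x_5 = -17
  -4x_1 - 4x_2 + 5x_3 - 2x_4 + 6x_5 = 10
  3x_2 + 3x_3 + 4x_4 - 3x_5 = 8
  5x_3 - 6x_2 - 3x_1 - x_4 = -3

infinitely many solutions

Row-reduce:
R1 ← R1 / (-5).
R2 ← R2 − 2·R1.
R3 ← R3 + 4·R1.
R5 ← R5 + 3·R1.
R2 ← R2 / (2/5).
R1 ← R1 − 13/10·R2.
R3 ← R3 − 6/5·R2.
R4 ← R4 − 3·R2.
R5 ← R5 + 21/10·R2.
Swap R3 and R4.
R3 ← R3 / (21/2).
R1 ← R1 − 5/4·R3.
R2 ← R2 + 5/2·R3.
R5 ← R5 + 25/4·R3.
Swap R4 and R5.
R4 ← R4 / (223/42).
R1 ← R1 + 53/42·R4.
R2 ← R2 − 32/21·R4.
R3 ← R3 + 4/21·R4.
Rank is 4 with 5 unknowns, leaving x_5 free.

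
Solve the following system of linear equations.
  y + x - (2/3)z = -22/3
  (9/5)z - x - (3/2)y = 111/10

infinitely many solutions

Row-reduce:
R2 ← R2 + 1·R1.
R2 ← R2 / (-1/2).
R1 ← R1 − 1·R2.
Rank is 2 with 3 unknowns, leaving z free.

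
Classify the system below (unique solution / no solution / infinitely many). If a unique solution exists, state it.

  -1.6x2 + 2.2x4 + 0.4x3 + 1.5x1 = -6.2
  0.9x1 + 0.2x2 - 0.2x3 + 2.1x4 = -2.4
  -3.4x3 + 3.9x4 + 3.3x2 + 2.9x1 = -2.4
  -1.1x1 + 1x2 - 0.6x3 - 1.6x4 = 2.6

Row-reduce the augmented matrix:
R1 ← R1 / (3/2).
R2 ← R2 − 9/10·R1.
R3 ← R3 − 29/10·R1.
R4 ← R4 + 11/10·R1.
R2 ← R2 / (29/25).
R1 ← R1 + 16/15·R2.
R3 ← R3 − 959/150·R2.
R4 ← R4 + 13/75·R2.
R3 ← R3 / (-507/290).
R1 ← R1 + 4/29·R3.
R2 ← R2 + 11/29·R3.
R4 ← R4 + 54/145·R3.
R4 ← R4 / (5683/5070).
R1 ← R1 − 3880/1521·R4.
R2 ← R2 − 2558/1521·R4.
R3 ← R3 − 8095/3042·R4.
Reading off the reduced rows gives x1 = 2, x2 = 4, x3 = 4, x4 = -2.

x1 = 2, x2 = 4, x3 = 4, x4 = -2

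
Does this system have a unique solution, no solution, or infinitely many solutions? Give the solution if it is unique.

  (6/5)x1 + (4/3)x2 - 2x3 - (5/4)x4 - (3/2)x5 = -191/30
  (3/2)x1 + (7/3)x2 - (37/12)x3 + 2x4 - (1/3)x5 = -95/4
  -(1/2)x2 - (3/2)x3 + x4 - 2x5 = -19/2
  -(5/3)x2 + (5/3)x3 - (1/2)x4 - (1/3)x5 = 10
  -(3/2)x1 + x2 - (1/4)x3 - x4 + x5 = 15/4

infinitely many solutions

Row-reduce:
R1 ← R1 / (6/5).
R2 ← R2 − 3/2·R1.
R5 ← R5 + 3/2·R1.
R2 ← R2 / (2/3).
R1 ← R1 − 10/9·R2.
R3 ← R3 + 1/2·R2.
R4 ← R4 + 5/3·R2.
R5 ← R5 − 8/3·R2.
R3 ← R3 / (-31/16).
R1 ← R1 + 25/36·R3.
R2 ← R2 + 7/8·R3.
R4 ← R4 − 5/24·R3.
R5 ← R5 + 5/12·R3.
R4 ← R4 / (1637/186).
R1 ← R1 + 18515/2232·R4.
R2 ← R2 − 457/124·R4.
R3 ← R3 + 235/124·R4.
R5 ← R5 + 1637/93·R4.
Rank is 4 with 5 unknowns, leaving x5 free.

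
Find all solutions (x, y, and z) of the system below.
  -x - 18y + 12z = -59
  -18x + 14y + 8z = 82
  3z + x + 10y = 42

Row-reduce the augmented matrix:
R1 ← R1 / (-1).
R2 ← R2 + 18·R1.
R3 ← R3 − 1·R1.
R2 ← R2 / (338).
R1 ← R1 − 18·R2.
R3 ← R3 + 8·R2.
R3 ← R3 / (131/13).
R1 ← R1 + 12/13·R3.
R2 ← R2 + 8/13·R3.
Reading off the reduced rows gives x = -1, y = 4, z = 1.

x = -1, y = 4, z = 1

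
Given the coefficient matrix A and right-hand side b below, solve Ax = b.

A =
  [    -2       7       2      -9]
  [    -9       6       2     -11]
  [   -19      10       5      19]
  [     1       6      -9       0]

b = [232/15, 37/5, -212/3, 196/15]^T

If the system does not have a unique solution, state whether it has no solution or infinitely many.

x_1 = 5/3, x_2 = 2/5, x_3 = -1, x_4 = -2

Row-reduce the augmented matrix:
R1 ← R1 / (-2).
R2 ← R2 + 9·R1.
R3 ← R3 + 19·R1.
R4 ← R4 − 1·R1.
R2 ← R2 / (-51/2).
R1 ← R1 + 7/2·R2.
R3 ← R3 + 113/2·R2.
R4 ← R4 − 19/2·R2.
R3 ← R3 / (77/51).
R1 ← R1 + 2/51·R3.
R2 ← R2 − 14/51·R3.
R4 ← R4 + 541/51·R3.
R4 ← R4 / (21673/77).
R1 ← R1 − 113/77·R4.
R2 ← R2 + 91/11·R4.
R3 ← R3 − 1996/77·R4.
Reading off the reduced rows gives x_1 = 5/3, x_2 = 2/5, x_3 = -1, x_4 = -2.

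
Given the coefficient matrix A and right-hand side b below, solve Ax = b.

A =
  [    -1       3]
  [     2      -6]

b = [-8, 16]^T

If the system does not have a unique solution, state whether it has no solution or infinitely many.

infinitely many solutions

Row-reduce:
R1 ← R1 / (-1).
R2 ← R2 − 2·R1.
Rank is 1 with 2 unknowns, leaving x_2 free.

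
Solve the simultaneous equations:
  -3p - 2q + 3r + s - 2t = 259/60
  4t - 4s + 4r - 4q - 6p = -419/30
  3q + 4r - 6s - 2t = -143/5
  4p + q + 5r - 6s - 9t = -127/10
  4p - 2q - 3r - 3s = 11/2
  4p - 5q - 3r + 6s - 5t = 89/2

p = 3/4, q = -3, r = -3/2, s = 8/3, t = -6/5

Row-reduce the augmented matrix:
R1 ← R1 / (-3).
R2 ← R2 + 6·R1.
R4 ← R4 − 4·R1.
R5 ← R5 − 4·R1.
R6 ← R6 − 4·R1.
Swap R2 and R3.
R2 ← R2 / (3).
R1 ← R1 − 2/3·R2.
R4 ← R4 + 5/3·R2.
R5 ← R5 + 14/3·R2.
R6 ← R6 + 23/3·R2.
R3 ← R3 / (-2).
R1 ← R1 + 17/9·R3.
R2 ← R2 − 4/3·R3.
R4 ← R4 − 101/9·R3.
R5 ← R5 − 65/9·R3.
R6 ← R6 − 101/9·R3.
R4 ← R4 / (-125/3).
R1 ← R1 − 20/3·R4.
R2 ← R2 + 6·R4.
R3 ← R3 − 3·R4.
R5 ← R5 + 98/3·R4.
R6 ← R6 + 125/3·R4.
R5 ← R5 / (-258/125).
R1 ← R1 + 98/75·R5.
R2 ← R2 − 16/375·R5.
R3 ← R3 + 211/125·R5.
R4 ← R4 + 289/375·R5.
R6 reduces to 0 = 0, so the extra equation is consistent.
Reading off the reduced rows gives p = 3/4, q = -3, r = -3/2, s = 8/3, t = -6/5.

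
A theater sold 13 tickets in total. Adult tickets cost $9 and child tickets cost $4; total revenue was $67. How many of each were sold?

adult tickets: 3, child tickets: 10

Let a = adult tickets, c = child tickets.
  a + c = 13
  9a + 4c = 67
From equation 1: a = 13 − c.
Substitute into equation 2 and solve: c = 10.
Then a = 3.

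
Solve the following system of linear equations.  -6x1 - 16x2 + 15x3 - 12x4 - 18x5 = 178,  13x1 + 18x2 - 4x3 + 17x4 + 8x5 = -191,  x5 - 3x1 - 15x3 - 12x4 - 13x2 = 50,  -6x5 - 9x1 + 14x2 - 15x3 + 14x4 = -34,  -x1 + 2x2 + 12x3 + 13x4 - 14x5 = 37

Row-reduce the augmented matrix:
R1 ← R1 / (-6).
R2 ← R2 − 13·R1.
R3 ← R3 + 3·R1.
R4 ← R4 + 9·R1.
R5 ← R5 + 1·R1.
R2 ← R2 / (-50/3).
R1 ← R1 − 8/3·R2.
R3 ← R3 + 5·R2.
R4 ← R4 − 38·R2.
R5 ← R5 − 14/3·R2.
R3 ← R3 / (-621/20).
R1 ← R1 − 103/50·R3.
R2 ← R2 + 171/100·R3.
R4 ← R4 − 687/25·R3.
R5 ← R5 − 437/25·R3.
R4 ← R4 / (2953/345).
R1 ← R1 − 353/1035·R4.
R2 ← R2 − 83/115·R4.
R3 ← R3 − 22/207·R4.
R5 ← R5 − 478/45·R4.
R5 ← R5 / (840910/26577).
R1 ← R1 − 16462/26577·R5.
R2 ← R2 − 10471/2953·R5.
R3 ← R3 + 5762/26577·R5.
R4 ← R4 + 33740/8859·R5.
Reading off the reduced rows gives x1 = -6, x2 = -4, x3 = 2, x4 = -1, x5 = -2.

x1 = -6, x2 = -4, x3 = 2, x4 = -1, x5 = -2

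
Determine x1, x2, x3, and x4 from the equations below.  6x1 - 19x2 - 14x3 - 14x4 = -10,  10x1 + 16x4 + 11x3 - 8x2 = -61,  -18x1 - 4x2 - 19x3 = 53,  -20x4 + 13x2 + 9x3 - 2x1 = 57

x1 = -4, x2 = 0, x3 = 1, x4 = -2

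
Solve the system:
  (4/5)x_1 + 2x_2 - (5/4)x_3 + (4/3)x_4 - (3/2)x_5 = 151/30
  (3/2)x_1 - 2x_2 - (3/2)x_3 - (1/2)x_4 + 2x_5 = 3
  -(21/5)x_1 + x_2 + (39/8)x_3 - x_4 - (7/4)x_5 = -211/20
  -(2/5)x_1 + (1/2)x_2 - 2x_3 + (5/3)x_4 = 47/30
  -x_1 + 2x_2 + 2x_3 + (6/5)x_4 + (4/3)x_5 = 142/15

no solution

Row-reduce:
R1 ← R1 / (4/5).
R2 ← R2 − 3/2·R1.
R3 ← R3 + 21/5·R1.
R4 ← R4 + 2/5·R1.
R5 ← R5 + 1·R1.
R2 ← R2 / (-23/4).
R1 ← R1 − 5/2·R2.
R3 ← R3 − 23/2·R2.
R4 ← R4 − 3/2·R2.
R5 ← R5 − 9/2·R2.
Swap R3 and R4.
R3 ← R3 / (-885/368).
R1 ← R1 + 55/46·R3.
R2 ← R2 + 27/184·R3.
R5 ← R5 − 101/92·R3.
Swap R4 and R5.
R4 ← R4 / (3257/2655).
R1 ← R1 + 217/531·R4.
R2 ← R2 − 126/295·R4.
R3 ← R3 + 1712/2655·R4.
Row 5 reduces to 0 = 3, a contradiction. The system is inconsistent.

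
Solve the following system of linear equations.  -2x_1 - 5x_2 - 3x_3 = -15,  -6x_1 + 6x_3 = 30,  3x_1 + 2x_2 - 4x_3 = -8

x_1 = -4, x_2 = 4, x_3 = 1

Row-reduce the augmented matrix:
R1 ← R1 / (-2).
R2 ← R2 + 6·R1.
R3 ← R3 − 3·R1.
R2 ← R2 / (15).
R1 ← R1 − 5/2·R2.
R3 ← R3 + 11/2·R2.
R3 ← R3 / (-3).
R1 ← R1 + 1·R3.
R2 ← R2 − 1·R3.
Reading off the reduced rows gives x_1 = -4, x_2 = 4, x_3 = 1.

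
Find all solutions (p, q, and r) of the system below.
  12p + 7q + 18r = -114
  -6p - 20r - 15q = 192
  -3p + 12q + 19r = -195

Row-reduce the augmented matrix:
R1 ← R1 / (12).
R2 ← R2 + 6·R1.
R3 ← R3 + 3·R1.
R2 ← R2 / (-23/2).
R1 ← R1 − 7/12·R2.
R3 ← R3 − 55/4·R2.
R3 ← R3 / (238/23).
R1 ← R1 − 65/69·R3.
R2 ← R2 − 22/23·R3.
Reading off the reduced rows gives p = 3, q = -6, r = -6.

p = 3, q = -6, r = -6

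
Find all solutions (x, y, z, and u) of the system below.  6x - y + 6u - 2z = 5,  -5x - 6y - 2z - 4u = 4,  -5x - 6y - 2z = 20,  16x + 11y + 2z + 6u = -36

Row-reduce:
R1 ← R1 / (6).
R2 ← R2 + 5·R1.
R3 ← R3 + 5·R1.
R4 ← R4 − 16·R1.
R2 ← R2 / (-41/6).
R1 ← R1 + 1/6·R2.
R3 ← R3 + 41/6·R2.
R4 ← R4 − 41/3·R2.
R3 ← R3 / (4).
R1 ← R1 − 40/41·R3.
R2 ← R2 + 6/41·R3.
R4 ← R4 + 8·R3.
Row 4 reduces to 0 = -1, a contradiction. The system is inconsistent.

no solution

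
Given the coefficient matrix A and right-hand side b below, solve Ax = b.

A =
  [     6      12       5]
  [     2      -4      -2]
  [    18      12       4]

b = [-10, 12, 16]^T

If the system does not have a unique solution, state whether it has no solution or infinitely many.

Row-reduce:
R1 ← R1 / (6).
R2 ← R2 − 2·R1.
R3 ← R3 − 18·R1.
R2 ← R2 / (-8).
R1 ← R1 − 2·R2.
R3 ← R3 + 24·R2.
Rank is 2 with 3 unknowns, leaving x_3 free.

infinitely many solutions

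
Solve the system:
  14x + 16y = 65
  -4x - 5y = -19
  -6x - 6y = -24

Row-reduce:
R1 ← R1 / (14).
R2 ← R2 + 4·R1.
R3 ← R3 + 6·R1.
R2 ← R2 / (-3/7).
R1 ← R1 − 8/7·R2.
R3 ← R3 − 6/7·R2.
Row 3 reduces to 0 = 3, a contradiction. The system is inconsistent.

no solution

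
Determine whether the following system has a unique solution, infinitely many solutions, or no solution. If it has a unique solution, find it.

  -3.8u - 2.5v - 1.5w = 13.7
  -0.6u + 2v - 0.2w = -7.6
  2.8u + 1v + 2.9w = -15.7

u = 1, v = -4, w = -5

Row-reduce the augmented matrix:
R1 ← R1 / (-19/5).
R2 ← R2 + 3/5·R1.
R3 ← R3 − 14/5·R1.
R2 ← R2 / (91/38).
R1 ← R1 − 25/38·R2.
R3 ← R3 + 16/19·R2.
R3 ← R3 / (47/26).
R1 ← R1 − 5/13·R3.
R2 ← R2 − 1/65·R3.
Reading off the reduced rows gives u = 1, v = -4, w = -5.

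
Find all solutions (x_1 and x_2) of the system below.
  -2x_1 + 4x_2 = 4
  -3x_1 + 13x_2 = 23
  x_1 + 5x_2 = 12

no solution

Row-reduce:
R1 ← R1 / (-2).
R2 ← R2 + 3·R1.
R3 ← R3 − 1·R1.
R2 ← R2 / (7).
R1 ← R1 + 2·R2.
R3 ← R3 − 7·R2.
Row 3 reduces to 0 = -3, a contradiction. The system is inconsistent.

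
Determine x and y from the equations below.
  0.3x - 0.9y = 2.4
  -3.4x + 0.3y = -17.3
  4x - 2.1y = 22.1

x = 5, y = -1

Row-reduce the augmented matrix:
R1 ← R1 / (3/10).
R2 ← R2 + 17/5·R1.
R3 ← R3 − 4·R1.
R2 ← R2 / (-99/10).
R1 ← R1 + 3·R2.
R3 ← R3 − 99/10·R2.
R3 reduces to 0 = 0, so the extra equation is consistent.
Reading off the reduced rows gives x = 5, y = -1.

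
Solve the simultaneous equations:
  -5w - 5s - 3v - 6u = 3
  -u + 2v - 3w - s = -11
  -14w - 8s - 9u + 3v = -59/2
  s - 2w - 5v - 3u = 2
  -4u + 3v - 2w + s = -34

Row-reduce:
R1 ← R1 / (-6).
R2 ← R2 + 1·R1.
R3 ← R3 + 9·R1.
R4 ← R4 + 3·R1.
R5 ← R5 + 4·R1.
R2 ← R2 / (5/2).
R1 ← R1 − 1/2·R2.
R3 ← R3 − 15/2·R2.
R4 ← R4 + 7/2·R2.
R5 ← R5 − 5·R2.
Swap R3 and R4.
R3 ← R3 / (-38/15).
R1 ← R1 − 19/15·R3.
R2 ← R2 + 13/15·R3.
R5 ← R5 − 17/3·R3.
Swap R4 and R5.
R4 ← R4 / (455/38).
R1 ← R1 − 5/2·R4.
R2 ← R2 + 45/38·R4.
R3 ← R3 + 49/38·R4.
Row 5 reduces to 0 = 1/2, a contradiction. The system is inconsistent.

no solution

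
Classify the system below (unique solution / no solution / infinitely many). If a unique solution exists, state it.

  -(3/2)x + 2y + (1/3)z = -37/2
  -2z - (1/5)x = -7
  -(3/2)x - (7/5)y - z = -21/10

Row-reduce the augmented matrix:
R1 ← R1 / (-3/2).
R2 ← R2 + 1/5·R1.
R3 ← R3 + 3/2·R1.
R2 ← R2 / (-4/15).
R1 ← R1 + 4/3·R2.
R3 ← R3 + 17/5·R2.
R3 ← R3 / (371/15).
R1 ← R1 − 10·R3.
R2 ← R2 − 23/3·R3.
Reading off the reduced rows gives x = 5, y = -6, z = 3.

x = 5, y = -6, z = 3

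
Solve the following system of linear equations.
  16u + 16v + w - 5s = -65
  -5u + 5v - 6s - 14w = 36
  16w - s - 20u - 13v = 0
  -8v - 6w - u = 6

u = -4, v = 2, w = -3, s = 6

Row-reduce the augmented matrix:
R1 ← R1 / (16).
R2 ← R2 + 5·R1.
R3 ← R3 + 20·R1.
R4 ← R4 + 1·R1.
R2 ← R2 / (10).
R1 ← R1 − 1·R2.
R3 ← R3 − 7·R2.
R4 ← R4 + 7·R2.
R3 ← R3 / (4293/160).
R1 ← R1 − 229/160·R3.
R2 ← R2 + 219/160·R3.
R4 ← R4 + 2483/160·R3.
R4 ← R4 / (-28925/4293).
R1 ← R1 − 2353/4293·R4.
R2 ← R2 + 1225/1431·R4.
R3 ← R3 + 313/4293·R4.
Reading off the reduced rows gives u = -4, v = 2, w = -3, s = 6.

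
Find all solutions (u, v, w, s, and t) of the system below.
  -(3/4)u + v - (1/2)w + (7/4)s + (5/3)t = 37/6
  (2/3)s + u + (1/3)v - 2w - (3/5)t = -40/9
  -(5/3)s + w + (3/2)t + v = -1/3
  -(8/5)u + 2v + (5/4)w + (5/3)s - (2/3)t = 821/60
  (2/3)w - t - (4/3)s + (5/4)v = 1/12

u = -1, v = 5/3, w = 3, s = 3, t = 0

Row-reduce the augmented matrix:
R1 ← R1 / (-3/4).
R2 ← R2 − 1·R1.
R4 ← R4 + 8/5·R1.
R2 ← R2 / (5/3).
R1 ← R1 + 4/3·R2.
R3 ← R3 − 1·R2.
R4 ← R4 + 2/15·R2.
R5 ← R5 − 5/4·R2.
R3 ← R3 / (13/5).
R1 ← R1 + 22/15·R3.
R2 ← R2 + 8/5·R3.
R4 ← R4 − 631/300·R3.
R5 ← R5 − 8/3·R3.
R4 ← R4 / (44/45).
R1 ← R1 + 17/9·R4.
R2 ← R2 + 1/3·R4.
R3 ← R3 + 4/3·R4.
R5 ← R5 + 1/36·R4.
R5 ← R5 / (-475297/164736).
R1 ← R1 + 128443/13728·R5.
R2 ← R2 + 5559/22880·R5.
R3 ← R3 + 102257/17160·R5.
R4 ← R4 + 105733/22880·R5.
Reading off the reduced rows gives u = -1, v = 5/3, w = 3, s = 3, t = 0.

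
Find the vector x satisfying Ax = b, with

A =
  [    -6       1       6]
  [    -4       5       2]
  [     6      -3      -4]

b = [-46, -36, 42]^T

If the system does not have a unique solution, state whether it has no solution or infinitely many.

x_1 = 1, x_2 = -4, x_3 = -6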